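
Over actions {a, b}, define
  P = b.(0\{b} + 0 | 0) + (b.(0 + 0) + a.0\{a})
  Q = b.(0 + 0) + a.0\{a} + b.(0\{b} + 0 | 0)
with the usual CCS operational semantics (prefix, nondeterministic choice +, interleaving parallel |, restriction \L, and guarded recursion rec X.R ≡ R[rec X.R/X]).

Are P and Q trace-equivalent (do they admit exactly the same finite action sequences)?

trace-equivalent

P's transition system — 4 states:
  s0 = b.(0\{b} + 0 | 0) + (b.(0 + 0) + a.0\{a}) ⊢ =a=> s1, =b=> s2, =b=> s3
  s1 = 0\{a} ⊢ stopped
  s2 = 0 + 0 ⊢ stopped
  s3 = 0\{b} + 0 | 0 ⊢ stopped
Q's transition system — 4 states:
  t0 = b.(0 + 0) + a.0\{a} + b.(0\{b} + 0 | 0) ⊢ =a=> t1, =b=> t2, =b=> t3
  t1 = 0\{a} ⊢ stopped
  t2 = 0 + 0 ⊢ stopped
  t3 = 0\{b} + 0 | 0 ⊢ stopped
Coarsest stable partition (strong bisimilarity classes):
  B0 = {s0, t0}
  B1 = {s1, s2, s3, t1, t2, t3}
s0 ∈ B0, t0 ∈ B0 → same block
Bisimilar ⇒ trace-equivalent.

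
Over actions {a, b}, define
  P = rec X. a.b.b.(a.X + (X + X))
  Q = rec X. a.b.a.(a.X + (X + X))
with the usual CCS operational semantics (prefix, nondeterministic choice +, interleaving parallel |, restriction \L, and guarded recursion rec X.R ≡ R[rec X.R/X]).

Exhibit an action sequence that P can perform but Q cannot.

abb

P's transition system — 4 states:
  m0 = rec X. a.b.b.(a.X + (X + X)) :: =a=> m1
  m1 = b.b.(a.(rec X. a.b.b.(a.X + (X + X))) + ((rec X. a.b.b.(a.X + (X + X))) + (rec X. a.b.b.(a.X + (X + X))))) :: =b=> m2
  m2 = b.(a.(rec X. a.b.b.(a.X + (X + X))) + ((rec X. a.b.b.(a.X + (X + X))) + (rec X. a.b.b.(a.X + (X + X))))) :: =b=> m3
  m3 = a.(rec X. a.b.b.(a.X + (X + X))) + ((rec X. a.b.b.(a.X + (X + X))) + (rec X. a.b.b.(a.X + (X + X)))) :: =a=> m0, =a=> m1
Q's transition system — 4 states:
  n0 = rec X. a.b.a.(a.X + (X + X)) :: =a=> n1
  n1 = b.a.(a.(rec X. a.b.a.(a.X + (X + X))) + ((rec X. a.b.a.(a.X + (X + X))) + (rec X. a.b.a.(a.X + (X + X))))) :: =b=> n2
  n2 = a.(a.(rec X. a.b.a.(a.X + (X + X))) + ((rec X. a.b.a.(a.X + (X + X))) + (rec X. a.b.a.(a.X + (X + X))))) :: =a=> n3
  n3 = a.(rec X. a.b.a.(a.X + (X + X))) + ((rec X. a.b.a.(a.X + (X + X))) + (rec X. a.b.a.(a.X + (X + X)))) :: =a=> n0, =a=> n1
Trace ⟨abb⟩ through P, begin at {m0}:
  step 1 (a): {m1}
  step 2 (b): {m2}
  step 3 (b): {m3}
  P completes σ.
Trace ⟨abb⟩ through Q, begin at {n0}:
  step 1 (a): {n1}
  step 2 (b): {n2}
  step 3 (b): ∅  — Q cannot continue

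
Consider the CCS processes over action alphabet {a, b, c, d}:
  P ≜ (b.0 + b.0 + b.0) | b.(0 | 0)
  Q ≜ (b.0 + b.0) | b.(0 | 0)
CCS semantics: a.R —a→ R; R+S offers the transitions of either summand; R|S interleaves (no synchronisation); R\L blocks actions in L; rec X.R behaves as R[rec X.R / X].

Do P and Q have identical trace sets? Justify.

traces(P) = traces(Q)

LTS(P): 4 reachable states
  p0 = (b.0 + b.0 + b.0) | b.(0 | 0) | —b→ p1, —b→ p2
  p1 = (b.0 + b.0 + b.0) | (0 | 0) | —b→ p3
  p2 = 0 | b.(0 | 0) | —b→ p3
  p3 = 0 | (0 | 0) | (no moves)
LTS(Q): 4 reachable states
  q0 = (b.0 + b.0) | b.(0 | 0) | —b→ q1, —b→ q2
  q1 = (b.0 + b.0) | (0 | 0) | —b→ q3
  q2 = 0 | b.(0 | 0) | —b→ q3
  q3 = 0 | (0 | 0) | (no moves)
Partition-refinement fixed point:
  B0 = {p0, q0}
  B1 = {p1, p2, q1, q2}
  B2 = {p3, q3}
p0 ∈ B0, q0 ∈ B0 → same block
Bisimilar ⇒ trace-equivalent.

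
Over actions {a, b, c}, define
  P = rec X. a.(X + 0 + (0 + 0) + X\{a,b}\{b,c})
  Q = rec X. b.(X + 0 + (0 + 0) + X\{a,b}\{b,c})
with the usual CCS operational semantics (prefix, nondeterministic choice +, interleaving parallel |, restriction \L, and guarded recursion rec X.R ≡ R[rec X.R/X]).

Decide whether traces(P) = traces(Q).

P's transition system — 2 states:
  p0 = rec X. a.(X + 0 + (0 + 0) + X\{a,b}\{b,c}) | ··a··> p1
  p1 = (rec X. a.(X + 0 + (0 + 0) + X\{a,b}\{b,c})) + 0 + (0 + 0) + (rec X. a.(X + 0 + (0 + 0) + X\{a,b}\{b,c}))\{a,b}\{b,c} | ··a··> p1
Q's transition system — 2 states:
  q0 = rec X. b.(X + 0 + (0 + 0) + X\{a,b}\{b,c}) | ··b··> q1
  q1 = (rec X. b.(X + 0 + (0 + 0) + X\{a,b}\{b,c})) + 0 + (0 + 0) + (rec X. b.(X + 0 + (0 + 0) + X\{a,b}\{b,c}))\{a,b}\{b,c} | ··b··> q1
Executing a from P (initial set {p0}):
  after a @ step 1: {p1}
  ✓ P
Executing a from Q (initial set {q0}):
  after a @ step 1: ∅  — Q cannot continue

trace-distinct — witness ⟨a⟩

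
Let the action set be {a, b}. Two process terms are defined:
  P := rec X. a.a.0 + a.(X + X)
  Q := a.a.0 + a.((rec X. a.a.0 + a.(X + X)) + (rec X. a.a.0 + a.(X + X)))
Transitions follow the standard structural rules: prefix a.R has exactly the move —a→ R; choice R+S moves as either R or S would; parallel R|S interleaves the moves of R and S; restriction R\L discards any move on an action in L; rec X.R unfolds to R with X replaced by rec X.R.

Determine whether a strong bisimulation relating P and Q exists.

bisimilar

P's transition system — 4 states:
  u0 = rec X. a.a.0 + a.(X + X) has moves --a--▸ u1, --a--▸ u2
  u1 = (rec X. a.a.0 + a.(X + X)) + (rec X. a.a.0 + a.(X + X)) has moves --a--▸ u1, --a--▸ u2
  u2 = a.0 has moves --a--▸ u3
  u3 = 0 has moves (no moves)
Q's transition system — 4 states:
  v0 = a.a.0 + a.((rec X. a.a.0 + a.(X + X)) + (rec X. a.a.0 + a.(X + X))) has moves --a--▸ v1, --a--▸ v2
  v1 = (rec X. a.a.0 + a.(X + X)) + (rec X. a.a.0 + a.(X + X)) has moves --a--▸ v1, --a--▸ v2
  v2 = a.0 has moves --a--▸ v3
  v3 = 0 has moves (no moves)
Bisimilarity quotient blocks:
  B0 = {u0, u1, v0, v1}
  B1 = {u2, v2}
  B2 = {u3, v3}
u0 ∈ B0, v0 ∈ B0 → same block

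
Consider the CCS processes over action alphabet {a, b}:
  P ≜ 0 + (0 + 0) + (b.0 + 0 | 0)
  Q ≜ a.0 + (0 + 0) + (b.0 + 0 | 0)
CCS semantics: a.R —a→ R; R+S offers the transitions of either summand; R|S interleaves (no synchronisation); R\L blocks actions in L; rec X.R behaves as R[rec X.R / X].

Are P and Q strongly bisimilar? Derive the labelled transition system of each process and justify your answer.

Reachable graph of P (2 states):
  u0 = 0 + (0 + 0) + (b.0 + 0 | 0) :: —b→ u1
  u1 = 0 :: ∅
Reachable graph of Q (2 states):
  v0 = a.0 + (0 + 0) + (b.0 + 0 | 0) :: —a→ v1, —b→ v1
  v1 = 0 :: ∅
Bisimilarity quotient blocks:
  B0 = {u0}
  B1 = {u1, v1}
  B2 = {v0}
u0 ∈ B0, v0 ∈ B2 → different blocks

P ≁ Q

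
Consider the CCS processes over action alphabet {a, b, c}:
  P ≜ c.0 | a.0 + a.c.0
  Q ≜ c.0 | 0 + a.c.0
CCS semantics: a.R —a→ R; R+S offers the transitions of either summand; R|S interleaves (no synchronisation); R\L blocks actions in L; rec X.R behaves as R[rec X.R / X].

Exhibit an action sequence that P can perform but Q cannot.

P's transition system — 6 states:
  u0 = c.0 | a.0 + a.c.0 :: ··a··> u1, ··a··> u2, ··c··> u3
  u1 = c.0 :: ··c··> u4
  u2 = c.0 | 0 :: ··c··> u5
  u3 = 0 | a.0 :: ··a··> u5
  u4 = 0 :: ·
  u5 = 0 | 0 :: ·
Q's transition system — 4 states:
  v0 = c.0 | 0 + a.c.0 :: ··a··> v1, ··c··> v2
  v1 = c.0 :: ··c··> v3
  v2 = 0 | 0 :: ·
  v3 = 0 :: ·
Trace ⟨ca⟩ through P, begin at {u0}:
  after c @ step 1: {u3}
  after a @ step 2: {u5}
  — P admits the full trace.
Trace ⟨ca⟩ through Q, begin at {v0}:
  after c @ step 1: {v2}
  after a @ step 2: no successor for Q

ca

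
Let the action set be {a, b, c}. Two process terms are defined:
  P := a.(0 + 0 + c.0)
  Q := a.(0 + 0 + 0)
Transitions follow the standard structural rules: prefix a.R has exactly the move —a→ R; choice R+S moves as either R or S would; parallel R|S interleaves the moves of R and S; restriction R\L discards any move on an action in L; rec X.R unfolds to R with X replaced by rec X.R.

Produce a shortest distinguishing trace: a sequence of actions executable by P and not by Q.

LTS(P): 3 reachable states
  u0 = a.(0 + 0 + c.0) :: =a=> u1
  u1 = 0 + 0 + c.0 :: =c=> u2
  u2 = 0 :: deadlocked
LTS(Q): 2 reachable states
  v0 = a.(0 + 0 + 0) :: =a=> v1
  v1 = 0 + 0 + 0 :: deadlocked
Run σ = ⟨ac⟩ on P: start {u0}
  [1] a ⇒ {u1}
  [2] c ⇒ {u2}
  P completes σ.
Run σ = ⟨ac⟩ on Q: start {v0}
  [1] a ⇒ {v1}
  [2] c ⇒ no successor for Q

ac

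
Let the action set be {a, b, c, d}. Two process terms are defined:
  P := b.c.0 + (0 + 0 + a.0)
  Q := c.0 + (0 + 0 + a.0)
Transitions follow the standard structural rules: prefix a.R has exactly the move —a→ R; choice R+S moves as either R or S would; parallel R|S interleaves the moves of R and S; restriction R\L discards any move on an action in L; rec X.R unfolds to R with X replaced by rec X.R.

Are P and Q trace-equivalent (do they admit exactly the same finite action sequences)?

traces(P) ≠ traces(Q) — witness ⟨b⟩

Reachable graph of P (3 states):
  m0 = b.c.0 + (0 + 0 + a.0) | -a-> m1, -b-> m2
  m1 = 0 | ∅
  m2 = c.0 | -c-> m1
Reachable graph of Q (2 states):
  n0 = c.0 + (0 + 0 + a.0) | -a-> n1, -c-> n1
  n1 = 0 | ∅
Executing b from P (initial set {m0}):
  step 1 (b): {m2}
  — P admits the full trace.
Executing b from Q (initial set {n0}):
  step 1 (b): no successor for Q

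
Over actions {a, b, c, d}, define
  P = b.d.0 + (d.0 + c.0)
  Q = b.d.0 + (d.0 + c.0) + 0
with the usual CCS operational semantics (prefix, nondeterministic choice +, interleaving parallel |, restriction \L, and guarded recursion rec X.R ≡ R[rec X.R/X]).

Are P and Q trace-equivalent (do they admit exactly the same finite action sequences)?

trace-equivalent

P's transition system — 3 states:
  u0 = b.d.0 + (d.0 + c.0) → ··b··> u1, ··c··> u2, ··d··> u2
  u1 = d.0 → ··d··> u2
  u2 = 0 → ·
Q's transition system — 3 states:
  v0 = b.d.0 + (d.0 + c.0) + 0 → ··b··> v1, ··c··> v2, ··d··> v2
  v1 = d.0 → ··d··> v2
  v2 = 0 → ·
Coarsest stable partition (strong bisimilarity classes):
  B0 = {u0, v0}
  B1 = {u2, v2}
  B2 = {u1, v1}
u0 ∈ B0, v0 ∈ B0 → same block
Bisimilar ⇒ trace-equivalent.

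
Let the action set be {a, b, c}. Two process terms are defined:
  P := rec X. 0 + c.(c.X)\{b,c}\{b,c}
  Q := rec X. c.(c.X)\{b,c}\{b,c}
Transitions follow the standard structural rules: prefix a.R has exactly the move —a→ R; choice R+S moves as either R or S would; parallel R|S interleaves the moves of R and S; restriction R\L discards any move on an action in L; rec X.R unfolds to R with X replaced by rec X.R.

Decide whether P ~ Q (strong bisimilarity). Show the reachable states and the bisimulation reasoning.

P ~ Q

P's transition system — 2 states:
  p0 = rec X. 0 + c.(c.X)\{b,c}\{b,c} ⊢ ··c··> p1
  p1 = (c.(rec X. 0 + c.(c.X)\{b,c}\{b,c}))\{b,c}\{b,c} ⊢ deadlocked
Q's transition system — 2 states:
  q0 = rec X. c.(c.X)\{b,c}\{b,c} ⊢ ··c··> q1
  q1 = (c.(rec X. c.(c.X)\{b,c}\{b,c}))\{b,c}\{b,c} ⊢ deadlocked
Partition-refinement fixed point:
  B0 = {p0, q0}
  B1 = {p1, q1}
p0 ∈ B0, q0 ∈ B0 → same block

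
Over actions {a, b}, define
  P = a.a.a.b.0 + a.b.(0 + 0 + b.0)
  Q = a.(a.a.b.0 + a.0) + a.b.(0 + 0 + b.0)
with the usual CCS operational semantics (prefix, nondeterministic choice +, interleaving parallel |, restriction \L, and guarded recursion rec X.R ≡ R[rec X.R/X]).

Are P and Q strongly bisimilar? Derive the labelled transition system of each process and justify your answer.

P ≁ Q

Reachable graph of P (7 states):
  m0 = a.a.a.b.0 + a.b.(0 + 0 + b.0) → ··a··> m1, ··a··> m2
  m1 = a.a.b.0 → ··a··> m3
  m2 = b.(0 + 0 + b.0) → ··b··> m4
  m3 = a.b.0 → ··a··> m5
  m4 = 0 + 0 + b.0 → ··b··> m6
  m5 = b.0 → ··b··> m6
  m6 = 0 → (no moves)
Reachable graph of Q (7 states):
  n0 = a.(a.a.b.0 + a.0) + a.b.(0 + 0 + b.0) → ··a··> n1, ··a··> n2
  n1 = a.a.b.0 + a.0 → ··a··> n3, ··a··> n4
  n2 = b.(0 + 0 + b.0) → ··b··> n5
  n3 = 0 → (no moves)
  n4 = a.b.0 → ··a··> n6
  n5 = 0 + 0 + b.0 → ··b··> n3
  n6 = b.0 → ··b··> n3
Partition-refinement fixed point:
  B0 = {m0}
  B1 = {m2, n2}
  B2 = {m4, m5, n5, n6}
  B3 = {m6, n3}
  B4 = {m1}
  B5 = {m3, n4}
  B6 = {n0}
  B7 = {n1}
m0 ∈ B0, n0 ∈ B6 → different blocks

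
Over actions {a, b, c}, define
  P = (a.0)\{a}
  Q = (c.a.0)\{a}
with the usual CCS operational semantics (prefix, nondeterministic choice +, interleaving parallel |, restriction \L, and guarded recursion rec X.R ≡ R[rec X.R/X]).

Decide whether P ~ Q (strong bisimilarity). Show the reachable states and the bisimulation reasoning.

not bisimilar

P's transition system — 1 states:
  m0 = (a.0)\{a} | stopped
Q's transition system — 2 states:
  n0 = (c.a.0)\{a} | --c--▸ n1
  n1 = (a.0)\{a} | stopped
Coarsest stable partition (strong bisimilarity classes):
  B0 = {m0, n1}
  B1 = {n0}
m0 ∈ B0, n0 ∈ B1 → different blocks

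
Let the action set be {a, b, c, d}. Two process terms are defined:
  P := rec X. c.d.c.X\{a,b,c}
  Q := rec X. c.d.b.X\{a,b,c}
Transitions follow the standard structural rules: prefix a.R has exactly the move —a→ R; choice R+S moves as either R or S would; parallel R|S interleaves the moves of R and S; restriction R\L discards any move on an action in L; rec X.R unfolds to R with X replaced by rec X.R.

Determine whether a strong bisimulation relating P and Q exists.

NO

Reachable graph of P (4 states):
  u0 = rec X. c.d.c.X\{a,b,c} | =c=> u1
  u1 = d.c.(rec X. c.d.c.X\{a,b,c})\{a,b,c} | =d=> u2
  u2 = c.(rec X. c.d.c.X\{a,b,c})\{a,b,c} | =c=> u3
  u3 = (rec X. c.d.c.X\{a,b,c})\{a,b,c} | ∅
Reachable graph of Q (4 states):
  v0 = rec X. c.d.b.X\{a,b,c} | =c=> v1
  v1 = d.b.(rec X. c.d.b.X\{a,b,c})\{a,b,c} | =d=> v2
  v2 = b.(rec X. c.d.b.X\{a,b,c})\{a,b,c} | =b=> v3
  v3 = (rec X. c.d.b.X\{a,b,c})\{a,b,c} | ∅
Bisimilarity quotient blocks:
  B0 = {u0}
  B1 = {u1}
  B2 = {u2}
  B3 = {u3, v3}
  B4 = {v0}
  B5 = {v1}
  B6 = {v2}
u0 ∈ B0, v0 ∈ B4 → different blocks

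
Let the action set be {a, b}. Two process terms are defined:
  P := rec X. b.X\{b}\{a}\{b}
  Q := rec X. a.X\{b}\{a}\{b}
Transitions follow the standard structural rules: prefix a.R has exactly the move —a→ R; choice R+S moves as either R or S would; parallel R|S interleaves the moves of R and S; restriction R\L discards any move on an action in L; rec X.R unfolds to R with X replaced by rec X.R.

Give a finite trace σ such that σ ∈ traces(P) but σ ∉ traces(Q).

b

Reachable graph of P (2 states):
  s0 = rec X. b.X\{b}\{a}\{b} | ··b··> s1
  s1 = (rec X. b.X\{b}\{a}\{b})\{b}\{a}\{b} | (no moves)
Reachable graph of Q (2 states):
  t0 = rec X. a.X\{b}\{a}\{b} | ··a··> t1
  t1 = (rec X. a.X\{b}\{a}\{b})\{b}\{a}\{b} | (no moves)
Trace ⟨b⟩ through P, begin at {s0}:
  step 1 (b): {s1}
  P completes σ.
Trace ⟨b⟩ through Q, begin at {t0}:
  step 1 (b): ∅ (Q stuck)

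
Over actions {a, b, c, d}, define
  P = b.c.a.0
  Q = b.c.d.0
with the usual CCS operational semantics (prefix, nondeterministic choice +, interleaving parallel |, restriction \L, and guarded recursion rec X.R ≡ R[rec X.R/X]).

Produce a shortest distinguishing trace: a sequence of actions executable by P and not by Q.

LTS(P): 4 reachable states
  s0 = b.c.a.0 → =b=> s1
  s1 = c.a.0 → =c=> s2
  s2 = a.0 → =a=> s3
  s3 = 0 → deadlocked
LTS(Q): 4 reachable states
  t0 = b.c.d.0 → =b=> t1
  t1 = c.d.0 → =c=> t2
  t2 = d.0 → =d=> t3
  t3 = 0 → deadlocked
Run σ = ⟨bca⟩ on P: start {s0}
  step 1 (b): {s1}
  step 2 (c): {s2}
  step 3 (a): {s3}
  P completes σ.
Run σ = ⟨bca⟩ on Q: start {t0}
  step 1 (b): {t1}
  step 2 (c): {t2}
  step 3 (a): ∅ (Q stuck)

bca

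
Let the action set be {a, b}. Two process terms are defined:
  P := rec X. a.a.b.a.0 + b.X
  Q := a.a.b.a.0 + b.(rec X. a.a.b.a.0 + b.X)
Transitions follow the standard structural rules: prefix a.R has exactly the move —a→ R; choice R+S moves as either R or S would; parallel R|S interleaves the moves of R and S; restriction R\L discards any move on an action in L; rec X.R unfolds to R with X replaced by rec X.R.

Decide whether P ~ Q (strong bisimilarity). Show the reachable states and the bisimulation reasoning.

P's transition system — 5 states:
  m0 = rec X. a.a.b.a.0 + b.X :: —a→ m1, —b→ m0
  m1 = a.b.a.0 :: —a→ m2
  m2 = b.a.0 :: —b→ m3
  m3 = a.0 :: —a→ m4
  m4 = 0 :: (no moves)
Q's transition system — 6 states:
  n0 = a.a.b.a.0 + b.(rec X. a.a.b.a.0 + b.X) :: —a→ n1, —b→ n2
  n1 = a.b.a.0 :: —a→ n3
  n2 = rec X. a.a.b.a.0 + b.X :: —a→ n1, —b→ n2
  n3 = b.a.0 :: —b→ n4
  n4 = a.0 :: —a→ n5
  n5 = 0 :: (no moves)
Coarsest stable partition (strong bisimilarity classes):
  B0 = {m0, n0, n2}
  B1 = {m1, n1}
  B2 = {m2, n3}
  B3 = {m3, n4}
  B4 = {m4, n5}
m0 ∈ B0, n0 ∈ B0 → same block

P ~ Q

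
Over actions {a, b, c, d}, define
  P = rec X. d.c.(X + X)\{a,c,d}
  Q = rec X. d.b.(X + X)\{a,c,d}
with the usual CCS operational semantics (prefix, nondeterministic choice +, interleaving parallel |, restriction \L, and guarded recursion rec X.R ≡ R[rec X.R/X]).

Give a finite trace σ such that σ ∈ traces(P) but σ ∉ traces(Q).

Reachable graph of P (3 states):
  p0 = rec X. d.c.(X + X)\{a,c,d} → —d→ p1
  p1 = c.((rec X. d.c.(X + X)\{a,c,d}) + (rec X. d.c.(X + X)\{a,c,d}))\{a,c,d} → —c→ p2
  p2 = ((rec X. d.c.(X + X)\{a,c,d}) + (rec X. d.c.(X + X)\{a,c,d}))\{a,c,d} → stopped
Reachable graph of Q (3 states):
  q0 = rec X. d.b.(X + X)\{a,c,d} → —d→ q1
  q1 = b.((rec X. d.b.(X + X)\{a,c,d}) + (rec X. d.b.(X + X)\{a,c,d}))\{a,c,d} → —b→ q2
  q2 = ((rec X. d.b.(X + X)\{a,c,d}) + (rec X. d.b.(X + X)\{a,c,d}))\{a,c,d} → stopped
Run σ = ⟨dc⟩ on P: start {p0}
  step 1 (d): {p1}
  step 2 (c): {p2}
  ✓ P
Run σ = ⟨dc⟩ on Q: start {q0}
  step 1 (d): {q1}
  step 2 (c): no successor for Q

dc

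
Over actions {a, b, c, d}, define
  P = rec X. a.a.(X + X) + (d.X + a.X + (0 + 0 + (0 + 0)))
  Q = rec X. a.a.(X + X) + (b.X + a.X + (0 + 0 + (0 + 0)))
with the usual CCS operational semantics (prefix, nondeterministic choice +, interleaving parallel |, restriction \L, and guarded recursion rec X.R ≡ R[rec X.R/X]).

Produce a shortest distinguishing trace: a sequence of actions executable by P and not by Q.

d

P's transition system — 3 states:
  u0 = rec X. a.a.(X + X) + (d.X + a.X + (0 + 0 + (0 + 0))) has moves —a→ u0, —a→ u1, —d→ u0
  u1 = a.((rec X. a.a.(X + X) + (d.X + a.X + (0 + 0 + (0 + 0)))) + (rec X. a.a.(X + X) + (d.X + a.X + (0 + 0 + (0 + 0))))) has moves —a→ u2
  u2 = (rec X. a.a.(X + X) + (d.X + a.X + (0 + 0 + (0 + 0)))) + (rec X. a.a.(X + X) + (d.X + a.X + (0 + 0 + (0 + 0)))) has moves —a→ u0, —a→ u1, —d→ u0
Q's transition system — 3 states:
  v0 = rec X. a.a.(X + X) + (b.X + a.X + (0 + 0 + (0 + 0))) has moves —a→ v0, —a→ v1, —b→ v0
  v1 = a.((rec X. a.a.(X + X) + (b.X + a.X + (0 + 0 + (0 + 0)))) + (rec X. a.a.(X + X) + (b.X + a.X + (0 + 0 + (0 + 0))))) has moves —a→ v2
  v2 = (rec X. a.a.(X + X) + (b.X + a.X + (0 + 0 + (0 + 0)))) + (rec X. a.a.(X + X) + (b.X + a.X + (0 + 0 + (0 + 0)))) has moves —a→ v0, —a→ v1, —b→ v0
Run σ = ⟨d⟩ on P: start {u0}
  after d @ step 1: {u0}
  — P admits the full trace.
Run σ = ⟨d⟩ on Q: start {v0}
  after d @ step 1: ∅ (Q stuck)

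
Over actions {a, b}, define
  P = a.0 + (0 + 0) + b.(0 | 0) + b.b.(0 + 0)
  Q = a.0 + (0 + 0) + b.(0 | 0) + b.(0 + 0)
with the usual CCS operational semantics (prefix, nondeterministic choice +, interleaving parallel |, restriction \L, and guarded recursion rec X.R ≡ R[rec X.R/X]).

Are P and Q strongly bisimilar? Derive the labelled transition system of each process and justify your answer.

NO

P's transition system — 5 states:
  u0 = a.0 + (0 + 0) + b.(0 | 0) + b.b.(0 + 0) :: -a-> u1, -b-> u2, -b-> u3
  u1 = 0 :: ·
  u2 = 0 | 0 :: ·
  u3 = b.(0 + 0) :: -b-> u4
  u4 = 0 + 0 :: ·
Q's transition system — 4 states:
  v0 = a.0 + (0 + 0) + b.(0 | 0) + b.(0 + 0) :: -a-> v1, -b-> v2, -b-> v3
  v1 = 0 :: ·
  v2 = 0 + 0 :: ·
  v3 = 0 | 0 :: ·
Bisimilarity quotient blocks:
  B0 = {u0}
  B1 = {u1, u2, u4, v1, v2, v3}
  B2 = {u3}
  B3 = {v0}
u0 ∈ B0, v0 ∈ B3 → different blocks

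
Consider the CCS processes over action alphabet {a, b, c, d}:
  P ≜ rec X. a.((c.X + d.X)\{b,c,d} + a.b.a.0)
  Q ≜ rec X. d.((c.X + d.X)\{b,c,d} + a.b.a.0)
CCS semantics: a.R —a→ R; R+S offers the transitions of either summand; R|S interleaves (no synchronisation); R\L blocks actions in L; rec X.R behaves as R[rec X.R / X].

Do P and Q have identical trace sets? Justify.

LTS(P): 5 reachable states
  s0 = rec X. a.((c.X + d.X)\{b,c,d} + a.b.a.0) | =a=> s1
  s1 = (c.(rec X. a.((c.X + d.X)\{b,c,d} + a.b.a.0)) + d.(rec X. a.((c.X + d.X)\{b,c,d} + a.b.a.0)))\{b,c,d} + a.b.a.0 | =a=> s2
  s2 = b.a.0 | =b=> s3
  s3 = a.0 | =a=> s4
  s4 = 0 | stopped
LTS(Q): 5 reachable states
  t0 = rec X. d.((c.X + d.X)\{b,c,d} + a.b.a.0) | =d=> t1
  t1 = (c.(rec X. d.((c.X + d.X)\{b,c,d} + a.b.a.0)) + d.(rec X. d.((c.X + d.X)\{b,c,d} + a.b.a.0)))\{b,c,d} + a.b.a.0 | =a=> t2
  t2 = b.a.0 | =b=> t3
  t3 = a.0 | =a=> t4
  t4 = 0 | stopped
Run σ = ⟨a⟩ on P: start {s0}
  [1] a ⇒ {s1}
  ✓ P
Run σ = ⟨a⟩ on Q: start {t0}
  [1] a ⇒ no successor for Q

trace-distinct — witness ⟨a⟩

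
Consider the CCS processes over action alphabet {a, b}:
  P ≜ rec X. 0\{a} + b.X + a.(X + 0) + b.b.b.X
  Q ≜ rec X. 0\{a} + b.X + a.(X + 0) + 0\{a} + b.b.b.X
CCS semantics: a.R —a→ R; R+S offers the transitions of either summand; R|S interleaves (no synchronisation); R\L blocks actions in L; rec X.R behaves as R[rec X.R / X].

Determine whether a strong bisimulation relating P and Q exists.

YES

LTS(P): 4 reachable states
  u0 = rec X. 0\{a} + b.X + a.(X + 0) + b.b.b.X | —a→ u1, —b→ u0, —b→ u2
  u1 = (rec X. 0\{a} + b.X + a.(X + 0) + b.b.b.X) + 0 | —a→ u1, —b→ u0, —b→ u2
  u2 = b.b.(rec X. 0\{a} + b.X + a.(X + 0) + b.b.b.X) | —b→ u3
  u3 = b.(rec X. 0\{a} + b.X + a.(X + 0) + b.b.b.X) | —b→ u0
LTS(Q): 4 reachable states
  v0 = rec X. 0\{a} + b.X + a.(X + 0) + 0\{a} + b.b.b.X | —a→ v1, —b→ v0, —b→ v2
  v1 = (rec X. 0\{a} + b.X + a.(X + 0) + 0\{a} + b.b.b.X) + 0 | —a→ v1, —b→ v0, —b→ v2
  v2 = b.b.(rec X. 0\{a} + b.X + a.(X + 0) + 0\{a} + b.b.b.X) | —b→ v3
  v3 = b.(rec X. 0\{a} + b.X + a.(X + 0) + 0\{a} + b.b.b.X) | —b→ v0
Partition-refinement fixed point:
  B0 = {u0, u1, v0, v1}
  B1 = {u2, v2}
  B2 = {u3, v3}
u0 ∈ B0, v0 ∈ B0 → same block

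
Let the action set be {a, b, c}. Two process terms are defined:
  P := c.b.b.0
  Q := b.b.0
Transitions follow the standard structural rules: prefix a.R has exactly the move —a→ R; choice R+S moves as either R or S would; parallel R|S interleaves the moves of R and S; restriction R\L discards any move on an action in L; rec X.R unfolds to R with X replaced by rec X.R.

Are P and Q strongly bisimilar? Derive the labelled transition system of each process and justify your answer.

P's transition system — 4 states:
  s0 = c.b.b.0 has moves -c-> s1
  s1 = b.b.0 has moves -b-> s2
  s2 = b.0 has moves -b-> s3
  s3 = 0 has moves stopped
Q's transition system — 3 states:
  t0 = b.b.0 has moves -b-> t1
  t1 = b.0 has moves -b-> t2
  t2 = 0 has moves stopped
Partition-refinement fixed point:
  B0 = {s0}
  B1 = {s1, t0}
  B2 = {s2, t1}
  B3 = {s3, t2}
s0 ∈ B0, t0 ∈ B1 → different blocks

P ≁ Q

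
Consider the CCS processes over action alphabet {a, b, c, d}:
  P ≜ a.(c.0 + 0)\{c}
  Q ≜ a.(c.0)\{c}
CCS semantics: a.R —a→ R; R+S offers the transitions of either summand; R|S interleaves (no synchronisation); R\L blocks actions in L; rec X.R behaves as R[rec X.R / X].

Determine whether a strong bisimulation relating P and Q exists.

P's transition system — 2 states:
  s0 = a.(c.0 + 0)\{c} :: --a--▸ s1
  s1 = (c.0 + 0)\{c} :: ·
Q's transition system — 2 states:
  t0 = a.(c.0)\{c} :: --a--▸ t1
  t1 = (c.0)\{c} :: ·
Bisimilarity quotient blocks:
  B0 = {s0, t0}
  B1 = {s1, t1}
s0 ∈ B0, t0 ∈ B0 → same block

P ~ Q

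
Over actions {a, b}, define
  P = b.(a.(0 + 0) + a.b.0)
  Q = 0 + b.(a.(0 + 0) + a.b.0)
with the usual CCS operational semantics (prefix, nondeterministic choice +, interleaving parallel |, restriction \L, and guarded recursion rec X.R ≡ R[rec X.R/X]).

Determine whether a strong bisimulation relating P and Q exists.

Reachable graph of P (5 states):
  s0 = b.(a.(0 + 0) + a.b.0) has moves ··b··> s1
  s1 = a.(0 + 0) + a.b.0 has moves ··a··> s2, ··a··> s3
  s2 = 0 + 0 has moves stopped
  s3 = b.0 has moves ··b··> s4
  s4 = 0 has moves stopped
Reachable graph of Q (5 states):
  t0 = 0 + b.(a.(0 + 0) + a.b.0) has moves ··b··> t1
  t1 = a.(0 + 0) + a.b.0 has moves ··a··> t2, ··a··> t3
  t2 = 0 + 0 has moves stopped
  t3 = b.0 has moves ··b··> t4
  t4 = 0 has moves stopped
Coarsest stable partition (strong bisimilarity classes):
  B0 = {s0, t0}
  B1 = {s1, t1}
  B2 = {s2, s4, t2, t4}
  B3 = {s3, t3}
s0 ∈ B0, t0 ∈ B0 → same block

P ~ Q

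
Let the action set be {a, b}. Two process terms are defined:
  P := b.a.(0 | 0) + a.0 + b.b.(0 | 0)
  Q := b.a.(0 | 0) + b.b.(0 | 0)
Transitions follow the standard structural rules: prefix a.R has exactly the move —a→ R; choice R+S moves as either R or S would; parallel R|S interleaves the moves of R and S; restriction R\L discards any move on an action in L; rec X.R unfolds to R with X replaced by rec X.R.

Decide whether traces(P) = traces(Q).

LTS(P): 5 reachable states
  p0 = b.a.(0 | 0) + a.0 + b.b.(0 | 0) :: --a--▸ p1, --b--▸ p2, --b--▸ p3
  p1 = 0 :: (no moves)
  p2 = a.(0 | 0) :: --a--▸ p4
  p3 = b.(0 | 0) :: --b--▸ p4
  p4 = 0 | 0 :: (no moves)
LTS(Q): 4 reachable states
  q0 = b.a.(0 | 0) + b.b.(0 | 0) :: --b--▸ q1, --b--▸ q2
  q1 = a.(0 | 0) :: --a--▸ q3
  q2 = b.(0 | 0) :: --b--▸ q3
  q3 = 0 | 0 :: (no moves)
Executing a from P (initial set {p0}):
  [1] a ⇒ {p1}
  ✓ P
Executing a from Q (initial set {q0}):
  [1] a ⇒ ∅ (Q stuck)

NO — witness ⟨a⟩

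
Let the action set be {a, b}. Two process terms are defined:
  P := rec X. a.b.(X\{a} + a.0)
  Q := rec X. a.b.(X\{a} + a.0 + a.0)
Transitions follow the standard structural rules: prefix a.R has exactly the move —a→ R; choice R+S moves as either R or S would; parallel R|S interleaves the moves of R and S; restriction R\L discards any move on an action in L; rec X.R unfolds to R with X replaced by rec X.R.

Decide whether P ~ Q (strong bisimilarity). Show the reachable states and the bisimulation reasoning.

YES

Reachable graph of P (4 states):
  p0 = rec X. a.b.(X\{a} + a.0) → =a=> p1
  p1 = b.((rec X. a.b.(X\{a} + a.0))\{a} + a.0) → =b=> p2
  p2 = (rec X. a.b.(X\{a} + a.0))\{a} + a.0 → =a=> p3
  p3 = 0 → ∅
Reachable graph of Q (4 states):
  q0 = rec X. a.b.(X\{a} + a.0 + a.0) → =a=> q1
  q1 = b.((rec X. a.b.(X\{a} + a.0 + a.0))\{a} + a.0 + a.0) → =b=> q2
  q2 = (rec X. a.b.(X\{a} + a.0 + a.0))\{a} + a.0 + a.0 → =a=> q3
  q3 = 0 → ∅
Partition-refinement fixed point:
  B0 = {p0, q0}
  B1 = {p1, q1}
  B2 = {p2, q2}
  B3 = {p3, q3}
p0 ∈ B0, q0 ∈ B0 → same block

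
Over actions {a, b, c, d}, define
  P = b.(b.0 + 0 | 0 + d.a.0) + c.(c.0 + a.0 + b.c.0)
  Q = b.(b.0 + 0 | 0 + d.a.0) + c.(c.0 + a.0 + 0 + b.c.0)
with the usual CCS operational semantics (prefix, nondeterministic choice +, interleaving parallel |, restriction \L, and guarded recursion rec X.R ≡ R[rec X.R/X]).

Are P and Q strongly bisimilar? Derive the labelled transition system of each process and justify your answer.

LTS(P): 6 reachable states
  m0 = b.(b.0 + 0 | 0 + d.a.0) + c.(c.0 + a.0 + b.c.0) has moves --b--▸ m1, --c--▸ m2
  m1 = b.0 + 0 | 0 + d.a.0 has moves --b--▸ m3, --d--▸ m4
  m2 = c.0 + a.0 + b.c.0 has moves --a--▸ m3, --b--▸ m5, --c--▸ m3
  m3 = 0 has moves ·
  m4 = a.0 has moves --a--▸ m3
  m5 = c.0 has moves --c--▸ m3
LTS(Q): 6 reachable states
  n0 = b.(b.0 + 0 | 0 + d.a.0) + c.(c.0 + a.0 + 0 + b.c.0) has moves --b--▸ n1, --c--▸ n2
  n1 = b.0 + 0 | 0 + d.a.0 has moves --b--▸ n3, --d--▸ n4
  n2 = c.0 + a.0 + 0 + b.c.0 has moves --a--▸ n3, --b--▸ n5, --c--▸ n3
  n3 = 0 has moves ·
  n4 = a.0 has moves --a--▸ n3
  n5 = c.0 has moves --c--▸ n3
Coarsest stable partition (strong bisimilarity classes):
  B0 = {m0, n0}
  B1 = {m2, n2}
  B2 = {m3, n3}
  B3 = {m5, n5}
  B4 = {m1, n1}
  B5 = {m4, n4}
m0 ∈ B0, n0 ∈ B0 → same block

P ~ Q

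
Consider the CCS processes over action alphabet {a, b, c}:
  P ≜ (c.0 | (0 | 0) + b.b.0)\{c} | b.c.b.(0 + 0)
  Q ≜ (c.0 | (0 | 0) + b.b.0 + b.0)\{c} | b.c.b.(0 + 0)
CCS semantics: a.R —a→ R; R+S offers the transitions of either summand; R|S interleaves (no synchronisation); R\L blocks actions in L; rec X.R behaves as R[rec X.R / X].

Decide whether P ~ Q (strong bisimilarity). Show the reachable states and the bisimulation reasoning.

LTS(P): 12 reachable states
  s0 = (c.0 | (0 | 0) + b.b.0)\{c} | b.c.b.(0 + 0) ⊢ —b→ s1, —b→ s2
  s1 = (b.0)\{c} | b.c.b.(0 + 0) ⊢ —b→ s3, —b→ s4
  s2 = (c.0 | (0 | 0) + b.b.0)\{c} | c.b.(0 + 0) ⊢ —b→ s3, —c→ s5
  s3 = (b.0)\{c} | c.b.(0 + 0) ⊢ —b→ s6, —c→ s7
  s4 = 0\{c} | b.c.b.(0 + 0) ⊢ —b→ s6
  s5 = (c.0 | (0 | 0) + b.b.0)\{c} | b.(0 + 0) ⊢ —b→ s7, —b→ s8
  s6 = 0\{c} | c.b.(0 + 0) ⊢ —c→ s9
  s7 = (b.0)\{c} | b.(0 + 0) ⊢ —b→ s10, —b→ s9
  s8 = (c.0 | (0 | 0) + b.b.0)\{c} | (0 + 0) ⊢ —b→ s10
  s9 = 0\{c} | b.(0 + 0) ⊢ —b→ s11
  s10 = (b.0)\{c} | (0 + 0) ⊢ —b→ s11
  s11 = 0\{c} | (0 + 0) ⊢ deadlocked
LTS(Q): 12 reachable states
  t0 = (c.0 | (0 | 0) + b.b.0 + b.0)\{c} | b.c.b.(0 + 0) ⊢ —b→ t1, —b→ t2, —b→ t3
  t1 = (b.0)\{c} | b.c.b.(0 + 0) ⊢ —b→ t3, —b→ t4
  t2 = (c.0 | (0 | 0) + b.b.0 + b.0)\{c} | c.b.(0 + 0) ⊢ —b→ t4, —b→ t5, —c→ t6
  t3 = 0\{c} | b.c.b.(0 + 0) ⊢ —b→ t5
  t4 = (b.0)\{c} | c.b.(0 + 0) ⊢ —b→ t5, —c→ t7
  t5 = 0\{c} | c.b.(0 + 0) ⊢ —c→ t8
  t6 = (c.0 | (0 | 0) + b.b.0 + b.0)\{c} | b.(0 + 0) ⊢ —b→ t7, —b→ t8, —b→ t9
  t7 = (b.0)\{c} | b.(0 + 0) ⊢ —b→ t10, —b→ t8
  t8 = 0\{c} | b.(0 + 0) ⊢ —b→ t11
  t9 = (c.0 | (0 | 0) + b.b.0 + b.0)\{c} | (0 + 0) ⊢ —b→ t10, —b→ t11
  t10 = (b.0)\{c} | (0 + 0) ⊢ —b→ t11
  t11 = 0\{c} | (0 + 0) ⊢ deadlocked
Coarsest stable partition (strong bisimilarity classes):
  B0 = {s0}
  B1 = {s2}
  B2 = {s5}
  B3 = {s7, s8, t7}
  B4 = {s10, s9, t10, t8}
  B5 = {s11, t11}
  B6 = {s3, t4}
  B7 = {s6, t5}
  B8 = {s1, t1}
  B9 = {s4, t3}
  B10 = {t0}
  B11 = {t2}
  B12 = {t6}
  B13 = {t9}
s0 ∈ B0, t0 ∈ B10 → different blocks

P ≁ Q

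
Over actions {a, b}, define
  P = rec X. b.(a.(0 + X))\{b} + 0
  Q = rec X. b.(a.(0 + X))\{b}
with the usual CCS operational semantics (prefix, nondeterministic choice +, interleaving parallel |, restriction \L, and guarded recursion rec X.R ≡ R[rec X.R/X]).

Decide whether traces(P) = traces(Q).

Reachable graph of P (3 states):
  p0 = rec X. b.(a.(0 + X))\{b} + 0 ⊢ -b-> p1
  p1 = (a.(0 + (rec X. b.(a.(0 + X))\{b} + 0)))\{b} ⊢ -a-> p2
  p2 = (0 + (rec X. b.(a.(0 + X))\{b} + 0))\{b} ⊢ stopped
Reachable graph of Q (3 states):
  q0 = rec X. b.(a.(0 + X))\{b} ⊢ -b-> q1
  q1 = (a.(0 + (rec X. b.(a.(0 + X))\{b})))\{b} ⊢ -a-> q2
  q2 = (0 + (rec X. b.(a.(0 + X))\{b}))\{b} ⊢ stopped
Coarsest stable partition (strong bisimilarity classes):
  B0 = {p0, q0}
  B1 = {p1, q1}
  B2 = {p2, q2}
p0 ∈ B0, q0 ∈ B0 → same block
Bisimilar ⇒ trace-equivalent.

traces(P) = traces(Q)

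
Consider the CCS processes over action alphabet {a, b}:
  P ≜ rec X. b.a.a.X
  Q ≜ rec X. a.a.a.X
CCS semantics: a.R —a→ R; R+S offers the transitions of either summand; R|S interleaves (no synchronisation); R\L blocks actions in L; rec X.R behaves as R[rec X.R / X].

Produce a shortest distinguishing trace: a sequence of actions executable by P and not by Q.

b

LTS(P): 3 reachable states
  p0 = rec X. b.a.a.X :: —b→ p1
  p1 = a.a.(rec X. b.a.a.X) :: —a→ p2
  p2 = a.(rec X. b.a.a.X) :: —a→ p0
LTS(Q): 3 reachable states
  q0 = rec X. a.a.a.X :: —a→ q1
  q1 = a.a.(rec X. a.a.a.X) :: —a→ q2
  q2 = a.(rec X. a.a.a.X) :: —a→ q0
Run σ = ⟨b⟩ on P: start {p0}
  after b @ step 1: {p1}
  P completes σ.
Run σ = ⟨b⟩ on Q: start {q0}
  after b @ step 1: no successor for Q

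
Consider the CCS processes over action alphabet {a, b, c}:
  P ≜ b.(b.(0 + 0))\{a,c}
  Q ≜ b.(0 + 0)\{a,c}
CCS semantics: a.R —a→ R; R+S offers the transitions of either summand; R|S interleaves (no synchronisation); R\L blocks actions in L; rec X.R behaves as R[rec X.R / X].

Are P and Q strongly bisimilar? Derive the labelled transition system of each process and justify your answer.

Reachable graph of P (3 states):
  m0 = b.(b.(0 + 0))\{a,c} | --b--▸ m1
  m1 = (b.(0 + 0))\{a,c} | --b--▸ m2
  m2 = (0 + 0)\{a,c} | ∅
Reachable graph of Q (2 states):
  n0 = b.(0 + 0)\{a,c} | --b--▸ n1
  n1 = (0 + 0)\{a,c} | ∅
Coarsest stable partition (strong bisimilarity classes):
  B0 = {m0}
  B1 = {m1, n0}
  B2 = {m2, n1}
m0 ∈ B0, n0 ∈ B1 → different blocks

P ≁ Q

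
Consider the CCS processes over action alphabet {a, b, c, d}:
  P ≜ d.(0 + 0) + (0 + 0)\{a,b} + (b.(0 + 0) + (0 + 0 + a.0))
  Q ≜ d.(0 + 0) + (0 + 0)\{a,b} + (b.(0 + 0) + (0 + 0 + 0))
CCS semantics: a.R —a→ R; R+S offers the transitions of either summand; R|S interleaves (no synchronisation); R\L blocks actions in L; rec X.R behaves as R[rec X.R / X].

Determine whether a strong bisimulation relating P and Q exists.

P ≁ Q

P's transition system — 3 states:
  m0 = d.(0 + 0) + (0 + 0)\{a,b} + (b.(0 + 0) + (0 + 0 + a.0)) | -a-> m1, -b-> m2, -d-> m2
  m1 = 0 | ·
  m2 = 0 + 0 | ·
Q's transition system — 2 states:
  n0 = d.(0 + 0) + (0 + 0)\{a,b} + (b.(0 + 0) + (0 + 0 + 0)) | -b-> n1, -d-> n1
  n1 = 0 + 0 | ·
Partition-refinement fixed point:
  B0 = {m0}
  B1 = {m1, m2, n1}
  B2 = {n0}
m0 ∈ B0, n0 ∈ B2 → different blocks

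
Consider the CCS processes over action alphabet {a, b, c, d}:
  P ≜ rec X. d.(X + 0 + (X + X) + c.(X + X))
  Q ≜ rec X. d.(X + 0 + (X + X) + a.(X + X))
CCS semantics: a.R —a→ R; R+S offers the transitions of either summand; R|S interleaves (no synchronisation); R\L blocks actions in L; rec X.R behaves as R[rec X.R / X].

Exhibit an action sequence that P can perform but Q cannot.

dc

Reachable graph of P (3 states):
  p0 = rec X. d.(X + 0 + (X + X) + c.(X + X)) :: =d=> p1
  p1 = (rec X. d.(X + 0 + (X + X) + c.(X + X))) + 0 + ((rec X. d.(X + 0 + (X + X) + c.(X + X))) + (rec X. d.(X + 0 + (X + X) + c.(X + X)))) + c.((rec X. d.(X + 0 + (X + X) + c.(X + X))) + (rec X. d.(X + 0 + (X + X) + c.(X + X)))) :: =c=> p2, =d=> p1
  p2 = (rec X. d.(X + 0 + (X + X) + c.(X + X))) + (rec X. d.(X + 0 + (X + X) + c.(X + X))) :: =d=> p1
Reachable graph of Q (3 states):
  q0 = rec X. d.(X + 0 + (X + X) + a.(X + X)) :: =d=> q1
  q1 = (rec X. d.(X + 0 + (X + X) + a.(X + X))) + 0 + ((rec X. d.(X + 0 + (X + X) + a.(X + X))) + (rec X. d.(X + 0 + (X + X) + a.(X + X)))) + a.((rec X. d.(X + 0 + (X + X) + a.(X + X))) + (rec X. d.(X + 0 + (X + X) + a.(X + X)))) :: =a=> q2, =d=> q1
  q2 = (rec X. d.(X + 0 + (X + X) + a.(X + X))) + (rec X. d.(X + 0 + (X + X) + a.(X + X))) :: =d=> q1
Executing dc from P (initial set {p0}):
  step 1 (d): {p1}
  step 2 (c): {p2}
  — P admits the full trace.
Executing dc from Q (initial set {q0}):
  step 1 (d): {q1}
  step 2 (c): no successor for Q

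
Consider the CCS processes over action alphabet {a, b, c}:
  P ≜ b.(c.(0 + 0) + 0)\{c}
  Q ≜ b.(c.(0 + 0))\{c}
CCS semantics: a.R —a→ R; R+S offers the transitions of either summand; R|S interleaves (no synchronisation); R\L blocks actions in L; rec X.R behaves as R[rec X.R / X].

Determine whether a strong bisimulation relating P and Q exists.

Reachable graph of P (2 states):
  m0 = b.(c.(0 + 0) + 0)\{c} has moves --b--▸ m1
  m1 = (c.(0 + 0) + 0)\{c} has moves stopped
Reachable graph of Q (2 states):
  n0 = b.(c.(0 + 0))\{c} has moves --b--▸ n1
  n1 = (c.(0 + 0))\{c} has moves stopped
Coarsest stable partition (strong bisimilarity classes):
  B0 = {m0, n0}
  B1 = {m1, n1}
m0 ∈ B0, n0 ∈ B0 → same block

bisimilar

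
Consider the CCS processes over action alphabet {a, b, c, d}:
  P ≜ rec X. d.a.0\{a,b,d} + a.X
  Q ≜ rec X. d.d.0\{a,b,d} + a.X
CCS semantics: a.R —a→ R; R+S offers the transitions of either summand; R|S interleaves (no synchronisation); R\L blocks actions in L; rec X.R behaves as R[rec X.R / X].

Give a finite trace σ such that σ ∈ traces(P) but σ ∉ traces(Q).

da

LTS(P): 3 reachable states
  s0 = rec X. d.a.0\{a,b,d} + a.X | ··a··> s0, ··d··> s1
  s1 = a.0\{a,b,d} | ··a··> s2
  s2 = 0\{a,b,d} | (no moves)
LTS(Q): 3 reachable states
  t0 = rec X. d.d.0\{a,b,d} + a.X | ··a··> t0, ··d··> t1
  t1 = d.0\{a,b,d} | ··d··> t2
  t2 = 0\{a,b,d} | (no moves)
Run σ = ⟨da⟩ on P: start {s0}
  after d @ step 1: {s1}
  after a @ step 2: {s2}
  ✓ P
Run σ = ⟨da⟩ on Q: start {t0}
  after d @ step 1: {t1}
  after a @ step 2: ∅ (Q stuck)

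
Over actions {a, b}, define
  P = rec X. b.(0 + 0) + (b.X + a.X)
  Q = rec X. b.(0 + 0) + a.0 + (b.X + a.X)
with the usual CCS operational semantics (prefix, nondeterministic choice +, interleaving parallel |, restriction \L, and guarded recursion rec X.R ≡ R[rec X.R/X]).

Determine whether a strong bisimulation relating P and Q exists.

NO

Reachable graph of P (2 states):
  p0 = rec X. b.(0 + 0) + (b.X + a.X) :: -a-> p0, -b-> p0, -b-> p1
  p1 = 0 + 0 :: deadlocked
Reachable graph of Q (3 states):
  q0 = rec X. b.(0 + 0) + a.0 + (b.X + a.X) :: -a-> q0, -a-> q1, -b-> q0, -b-> q2
  q1 = 0 :: deadlocked
  q2 = 0 + 0 :: deadlocked
Bisimilarity quotient blocks:
  B0 = {p0}
  B1 = {p1, q1, q2}
  B2 = {q0}
p0 ∈ B0, q0 ∈ B2 → different blocks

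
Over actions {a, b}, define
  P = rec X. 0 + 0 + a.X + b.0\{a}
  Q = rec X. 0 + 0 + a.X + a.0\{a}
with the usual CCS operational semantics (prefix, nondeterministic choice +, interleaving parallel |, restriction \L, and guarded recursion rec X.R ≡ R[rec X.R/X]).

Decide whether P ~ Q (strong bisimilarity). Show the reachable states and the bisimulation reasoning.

LTS(P): 2 reachable states
  p0 = rec X. 0 + 0 + a.X + b.0\{a} ⊢ -a-> p0, -b-> p1
  p1 = 0\{a} ⊢ ∅
LTS(Q): 2 reachable states
  q0 = rec X. 0 + 0 + a.X + a.0\{a} ⊢ -a-> q0, -a-> q1
  q1 = 0\{a} ⊢ ∅
Partition-refinement fixed point:
  B0 = {p0}
  B1 = {p1, q1}
  B2 = {q0}
p0 ∈ B0, q0 ∈ B2 → different blocks

P ≁ Q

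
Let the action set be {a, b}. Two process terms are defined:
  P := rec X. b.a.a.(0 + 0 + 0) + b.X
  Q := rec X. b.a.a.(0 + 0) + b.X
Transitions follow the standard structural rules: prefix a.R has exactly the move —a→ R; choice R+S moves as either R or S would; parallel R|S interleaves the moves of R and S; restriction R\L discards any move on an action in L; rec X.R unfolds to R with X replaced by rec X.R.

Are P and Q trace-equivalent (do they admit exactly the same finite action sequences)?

Reachable graph of P (4 states):
  u0 = rec X. b.a.a.(0 + 0 + 0) + b.X ⊢ ··b··> u0, ··b··> u1
  u1 = a.a.(0 + 0 + 0) ⊢ ··a··> u2
  u2 = a.(0 + 0 + 0) ⊢ ··a··> u3
  u3 = 0 + 0 + 0 ⊢ stopped
Reachable graph of Q (4 states):
  v0 = rec X. b.a.a.(0 + 0) + b.X ⊢ ··b··> v0, ··b··> v1
  v1 = a.a.(0 + 0) ⊢ ··a··> v2
  v2 = a.(0 + 0) ⊢ ··a··> v3
  v3 = 0 + 0 ⊢ stopped
Bisimilarity quotient blocks:
  B0 = {u0, v0}
  B1 = {u1, v1}
  B2 = {u2, v2}
  B3 = {u3, v3}
u0 ∈ B0, v0 ∈ B0 → same block
Bisimilar ⇒ trace-equivalent.

YES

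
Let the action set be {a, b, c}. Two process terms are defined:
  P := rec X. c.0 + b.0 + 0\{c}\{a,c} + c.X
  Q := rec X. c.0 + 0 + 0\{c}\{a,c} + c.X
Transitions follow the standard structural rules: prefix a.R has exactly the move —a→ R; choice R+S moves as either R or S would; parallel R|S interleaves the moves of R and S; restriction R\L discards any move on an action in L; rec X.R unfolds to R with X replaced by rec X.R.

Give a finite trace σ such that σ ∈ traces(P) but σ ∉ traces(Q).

b

Reachable graph of P (2 states):
  u0 = rec X. c.0 + b.0 + 0\{c}\{a,c} + c.X → =b=> u1, =c=> u0, =c=> u1
  u1 = 0 → deadlocked
Reachable graph of Q (2 states):
  v0 = rec X. c.0 + 0 + 0\{c}\{a,c} + c.X → =c=> v0, =c=> v1
  v1 = 0 → deadlocked
Executing b from P (initial set {u0}):
  [1] b ⇒ {u1}
  P completes σ.
Executing b from Q (initial set {v0}):
  [1] b ⇒ no successor for Q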